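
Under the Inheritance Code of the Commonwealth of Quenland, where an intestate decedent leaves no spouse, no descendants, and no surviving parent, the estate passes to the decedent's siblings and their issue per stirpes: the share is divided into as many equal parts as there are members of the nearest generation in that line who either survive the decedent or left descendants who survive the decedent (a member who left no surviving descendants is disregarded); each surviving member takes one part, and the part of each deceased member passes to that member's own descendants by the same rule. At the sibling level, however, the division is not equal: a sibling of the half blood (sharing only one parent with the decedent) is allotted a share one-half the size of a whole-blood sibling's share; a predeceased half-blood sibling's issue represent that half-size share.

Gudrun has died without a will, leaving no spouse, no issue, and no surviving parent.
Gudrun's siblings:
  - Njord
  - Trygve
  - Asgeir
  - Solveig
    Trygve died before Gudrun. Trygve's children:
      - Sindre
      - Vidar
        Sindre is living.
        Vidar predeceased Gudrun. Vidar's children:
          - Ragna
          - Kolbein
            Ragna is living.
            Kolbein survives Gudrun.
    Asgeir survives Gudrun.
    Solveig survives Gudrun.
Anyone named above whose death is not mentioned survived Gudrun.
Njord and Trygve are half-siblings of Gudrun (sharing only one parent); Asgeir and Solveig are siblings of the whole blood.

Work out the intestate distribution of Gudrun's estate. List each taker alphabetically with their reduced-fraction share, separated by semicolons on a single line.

No spouse, descendants, or parent survives, so the estate passes to Gudrun's siblings per stirpes.
Half-blood siblings count for one-half the weight of whole-blood siblings at the initial division.
Dividing 1 in proportion to weights (total weight 3): Njord (weight 1/2) → 1/6; Trygve (weight 1/2) → 1/6; Asgeir (weight 1) → 1/3; Solveig (weight 1) → 1/3.
Njord is living and takes 1/6.
Trygve predeceased; the 1/6 allotted to Trygve's branch passes to Trygve's issue by representation.
The 1/6 is divided into 2 equal shares of 1/12 among Sindre, Vidar.
Sindre is living and takes 1/12.
Vidar predeceased; the 1/12 allotted to Vidar's branch passes to Vidar's issue by representation.
The 1/12 is divided into 2 equal shares of 1/24 among Ragna, Kolbein.
Ragna is living and takes 1/24.
Kolbein is living and takes 1/24.
Asgeir is living and takes 1/3.
Solveig is living and takes 1/3.

Asgeir 1/3; Kolbein 1/24; Njord 1/6; Ragna 1/24; Sindre 1/12; Solveig 1/3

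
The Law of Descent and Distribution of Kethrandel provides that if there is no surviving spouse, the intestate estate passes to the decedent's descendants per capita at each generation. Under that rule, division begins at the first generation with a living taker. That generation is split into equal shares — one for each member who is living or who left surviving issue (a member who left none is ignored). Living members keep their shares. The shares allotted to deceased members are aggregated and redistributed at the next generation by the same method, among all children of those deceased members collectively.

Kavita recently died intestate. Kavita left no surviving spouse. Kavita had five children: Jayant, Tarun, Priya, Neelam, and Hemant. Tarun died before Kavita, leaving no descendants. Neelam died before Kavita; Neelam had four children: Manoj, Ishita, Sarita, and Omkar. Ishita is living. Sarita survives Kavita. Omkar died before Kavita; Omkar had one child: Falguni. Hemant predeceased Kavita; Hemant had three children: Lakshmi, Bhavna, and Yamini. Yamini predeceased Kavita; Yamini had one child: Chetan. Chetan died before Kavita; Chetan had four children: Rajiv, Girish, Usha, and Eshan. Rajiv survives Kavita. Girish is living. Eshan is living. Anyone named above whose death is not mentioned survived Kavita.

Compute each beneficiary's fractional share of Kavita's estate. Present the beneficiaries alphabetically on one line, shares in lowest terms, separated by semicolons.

There is no surviving spouse, so the entire estate passes to Kavita's descendants per capita at each generation.
At generation 1 (Jayant, Priya, Neelam, Hemant) there are 4 shares of (1)/4 = 1/4 each.
Living: Jayant and Priya — each takes 1/4.
Deceased: Neelam and Hemant. Their combined 1/2 is pooled and carried to generation 2.
At generation 2 (Manoj, Ishita, Sarita, Omkar, Lakshmi, Bhavna, Yamini) there are 7 shares of (1/2)/7 = 1/14 each.
Living: Manoj, Ishita, Sarita, Lakshmi, and Bhavna — each takes 1/14.
Deceased: Omkar and Yamini. Their combined 1/7 is pooled and carried to generation 3.
At generation 3 (Falguni, Chetan) there are 2 shares of (1/7)/2 = 1/14 each.
Living: Falguni — each takes 1/14.
Deceased: Chetan. That 1/14 share is carried to generation 4.
At generation 4 (Rajiv, Girish, Usha, Eshan) there are 4 shares of (1/14)/4 = 1/56 each.
Living: Rajiv, Girish, Usha, and Eshan — each takes 1/56.

Bhavna 1/14; Eshan 1/56; Falguni 1/14; Girish 1/56; Ishita 1/14; Jayant 1/4; Lakshmi 1/14; Manoj 1/14; Priya 1/4; Rajiv 1/56; Sarita 1/14; Usha 1/56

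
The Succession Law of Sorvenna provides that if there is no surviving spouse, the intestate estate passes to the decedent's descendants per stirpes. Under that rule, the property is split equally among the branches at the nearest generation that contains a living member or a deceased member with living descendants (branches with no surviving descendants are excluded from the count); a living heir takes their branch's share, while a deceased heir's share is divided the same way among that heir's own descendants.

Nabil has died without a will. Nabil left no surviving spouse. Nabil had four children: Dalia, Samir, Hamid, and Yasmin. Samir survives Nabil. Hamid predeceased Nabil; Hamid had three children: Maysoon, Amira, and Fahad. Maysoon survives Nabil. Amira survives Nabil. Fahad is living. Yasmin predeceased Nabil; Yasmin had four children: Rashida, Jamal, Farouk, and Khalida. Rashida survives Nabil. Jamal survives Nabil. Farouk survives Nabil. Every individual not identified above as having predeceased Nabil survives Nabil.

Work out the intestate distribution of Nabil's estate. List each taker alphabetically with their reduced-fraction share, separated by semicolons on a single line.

There is no surviving spouse, so the entire estate passes to Nabil's descendants per stirpes.
The estate is divided into 4 equal shares of 1/4 among Dalia, Samir, Hamid, Yasmin.
Dalia is living and takes 1/4.
Samir is living and takes 1/4.
Hamid predeceased; the 1/4 allotted to Hamid's branch passes to Hamid's issue by representation.
The 1/4 is divided into 3 equal shares of 1/12 among Maysoon, Amira, Fahad.
Maysoon is living and takes 1/12.
Amira is living and takes 1/12.
Fahad is living and takes 1/12.
Yasmin predeceased; the 1/4 allotted to Yasmin's branch passes to Yasmin's issue by representation.
The 1/4 is divided into 4 equal shares of 1/16 among Rashida, Jamal, Farouk, Khalida.
Rashida is living and takes 1/16.
Jamal is living and takes 1/16.
Farouk is living and takes 1/16.
Khalida is living and takes 1/16.

Amira 1/12; Dalia 1/4; Fahad 1/12; Farouk 1/16; Jamal 1/16; Khalida 1/16; Maysoon 1/12; Rashida 1/16; Samir 1/4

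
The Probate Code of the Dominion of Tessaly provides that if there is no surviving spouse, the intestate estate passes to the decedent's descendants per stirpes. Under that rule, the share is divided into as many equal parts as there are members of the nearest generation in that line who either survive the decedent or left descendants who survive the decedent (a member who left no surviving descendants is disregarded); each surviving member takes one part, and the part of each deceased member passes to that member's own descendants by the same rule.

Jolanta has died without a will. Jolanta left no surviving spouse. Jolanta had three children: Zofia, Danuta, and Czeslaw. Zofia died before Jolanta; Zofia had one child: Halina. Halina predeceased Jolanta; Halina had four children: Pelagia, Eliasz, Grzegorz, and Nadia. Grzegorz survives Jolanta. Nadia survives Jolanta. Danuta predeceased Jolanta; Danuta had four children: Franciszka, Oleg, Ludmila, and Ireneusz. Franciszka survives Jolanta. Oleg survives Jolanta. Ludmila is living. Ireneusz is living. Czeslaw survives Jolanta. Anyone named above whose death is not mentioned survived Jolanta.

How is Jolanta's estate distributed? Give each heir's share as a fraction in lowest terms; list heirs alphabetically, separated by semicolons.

There is no surviving spouse, so the entire estate passes to Jolanta's descendants per stirpes.
The estate is divided into 3 equal shares of 1/3 among Zofia, Danuta, Czeslaw.
Zofia predeceased; the 1/3 allotted to Zofia's branch passes to Zofia's issue by representation.
Halina's line is the sole branch at this level, so the full 1/3 passes to Halina's issue by representation.
The 1/3 is divided into 4 equal shares of 1/12 among Pelagia, Eliasz, Grzegorz, Nadia.
Pelagia is living and takes 1/12.
Eliasz is living and takes 1/12.
Grzegorz is living and takes 1/12.
Nadia is living and takes 1/12.
Danuta predeceased; the 1/3 allotted to Danuta's branch passes to Danuta's issue by representation.
The 1/3 is divided into 4 equal shares of 1/12 among Franciszka, Oleg, Ludmila, Ireneusz.
Franciszka is living and takes 1/12.
Oleg is living and takes 1/12.
Ludmila is living and takes 1/12.
Ireneusz is living and takes 1/12.
Czeslaw is living and takes 1/3.

Czeslaw 1/3; Eliasz 1/12; Franciszka 1/12; Grzegorz 1/12; Ireneusz 1/12; Ludmila 1/12; Nadia 1/12; Oleg 1/12; Pelagia 1/12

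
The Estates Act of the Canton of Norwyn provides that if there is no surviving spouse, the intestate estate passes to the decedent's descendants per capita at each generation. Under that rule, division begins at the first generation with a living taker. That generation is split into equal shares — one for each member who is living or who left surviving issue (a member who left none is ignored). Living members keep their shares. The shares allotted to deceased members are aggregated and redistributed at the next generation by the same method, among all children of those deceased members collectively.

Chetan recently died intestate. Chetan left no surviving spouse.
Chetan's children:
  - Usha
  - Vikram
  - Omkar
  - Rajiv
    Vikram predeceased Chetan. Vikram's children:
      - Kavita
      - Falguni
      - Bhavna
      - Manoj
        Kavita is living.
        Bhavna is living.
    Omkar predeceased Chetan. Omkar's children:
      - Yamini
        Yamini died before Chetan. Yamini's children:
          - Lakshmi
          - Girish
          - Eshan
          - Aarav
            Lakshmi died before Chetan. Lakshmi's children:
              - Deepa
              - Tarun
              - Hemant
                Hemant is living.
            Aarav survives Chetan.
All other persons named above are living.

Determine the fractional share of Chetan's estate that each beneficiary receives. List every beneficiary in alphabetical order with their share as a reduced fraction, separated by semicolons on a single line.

Aarav 1/40; Bhavna 1/10; Deepa 1/120; Eshan 1/40; Falguni 1/10; Girish 1/40; Hemant 1/120; Kavita 1/10; Manoj 1/10; Rajiv 1/4; Tarun 1/120; Usha 1/4

There is no surviving spouse, so the entire estate passes to Chetan's descendants per capita at each generation.
At generation 1 (Usha, Vikram, Omkar, Rajiv) there are 4 shares of (1)/4 = 1/4 each.
Living: Usha and Rajiv — each takes 1/4.
Deceased: Vikram and Omkar. Their combined 1/2 is pooled and carried to generation 2.
At generation 2 (Kavita, Falguni, Bhavna, Manoj, Yamini) there are 5 shares of (1/2)/5 = 1/10 each.
Living: Kavita, Falguni, Bhavna, and Manoj — each takes 1/10.
Deceased: Yamini. That 1/10 share is carried to generation 3.
At generation 3 (Lakshmi, Girish, Eshan, Aarav) there are 4 shares of (1/10)/4 = 1/40 each.
Living: Girish, Eshan, and Aarav — each takes 1/40.
Deceased: Lakshmi. That 1/40 share is carried to generation 4.
At generation 4 (Deepa, Tarun, Hemant) there are 3 shares of (1/40)/3 = 1/120 each.
Living: Deepa, Tarun, and Hemant — each takes 1/120.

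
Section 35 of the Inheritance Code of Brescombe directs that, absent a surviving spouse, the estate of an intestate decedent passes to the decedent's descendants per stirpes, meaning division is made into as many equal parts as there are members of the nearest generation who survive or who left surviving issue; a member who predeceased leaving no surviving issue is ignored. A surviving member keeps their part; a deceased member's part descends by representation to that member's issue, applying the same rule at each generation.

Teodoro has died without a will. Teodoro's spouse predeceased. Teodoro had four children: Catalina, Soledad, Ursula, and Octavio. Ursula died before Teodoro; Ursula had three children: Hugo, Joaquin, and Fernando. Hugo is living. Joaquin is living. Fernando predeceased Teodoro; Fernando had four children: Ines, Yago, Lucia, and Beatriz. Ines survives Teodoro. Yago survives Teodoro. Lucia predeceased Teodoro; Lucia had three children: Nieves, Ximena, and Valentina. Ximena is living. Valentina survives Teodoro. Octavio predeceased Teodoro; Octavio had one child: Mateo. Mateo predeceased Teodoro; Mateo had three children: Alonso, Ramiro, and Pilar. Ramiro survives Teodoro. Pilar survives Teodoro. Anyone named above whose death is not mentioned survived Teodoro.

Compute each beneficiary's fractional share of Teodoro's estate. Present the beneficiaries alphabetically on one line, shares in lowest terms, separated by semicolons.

There is no surviving spouse, so the entire estate passes to Teodoro's descendants per stirpes.
The estate is divided into 4 equal shares of 1/4 among Catalina, Soledad, Ursula, Octavio.
Catalina is living and takes 1/4.
Soledad is living and takes 1/4.
Ursula predeceased; the 1/4 allotted to Ursula's branch passes to Ursula's issue by representation.
The 1/4 is divided into 3 equal shares of 1/12 among Hugo, Joaquin, Fernando.
Hugo is living and takes 1/12.
Joaquin is living and takes 1/12.
Fernando predeceased; the 1/12 allotted to Fernando's branch passes to Fernando's issue by representation.
The 1/12 is divided into 4 equal shares of 1/48 among Ines, Yago, Lucia, Beatriz.
Ines is living and takes 1/48.
Yago is living and takes 1/48.
Lucia predeceased; the 1/48 allotted to Lucia's branch passes to Lucia's issue by representation.
The 1/48 is divided into 3 equal shares of 1/144 among Nieves, Ximena, Valentina.
Nieves is living and takes 1/144.
Ximena is living and takes 1/144.
Valentina is living and takes 1/144.
Beatriz is living and takes 1/48.
Octavio predeceased; the 1/4 allotted to Octavio's branch passes to Octavio's issue by representation.
Mateo's line is the sole branch at this level, so the full 1/4 passes to Mateo's issue by representation.
The 1/4 is divided into 3 equal shares of 1/12 among Alonso, Ramiro, Pilar.
Alonso is living and takes 1/12.
Ramiro is living and takes 1/12.
Pilar is living and takes 1/12.

Alonso 1/12; Beatriz 1/48; Catalina 1/4; Hugo 1/12; Ines 1/48; Joaquin 1/12; Nieves 1/144; Pilar 1/12; Ramiro 1/12; Soledad 1/4; Valentina 1/144; Ximena 1/144; Yago 1/48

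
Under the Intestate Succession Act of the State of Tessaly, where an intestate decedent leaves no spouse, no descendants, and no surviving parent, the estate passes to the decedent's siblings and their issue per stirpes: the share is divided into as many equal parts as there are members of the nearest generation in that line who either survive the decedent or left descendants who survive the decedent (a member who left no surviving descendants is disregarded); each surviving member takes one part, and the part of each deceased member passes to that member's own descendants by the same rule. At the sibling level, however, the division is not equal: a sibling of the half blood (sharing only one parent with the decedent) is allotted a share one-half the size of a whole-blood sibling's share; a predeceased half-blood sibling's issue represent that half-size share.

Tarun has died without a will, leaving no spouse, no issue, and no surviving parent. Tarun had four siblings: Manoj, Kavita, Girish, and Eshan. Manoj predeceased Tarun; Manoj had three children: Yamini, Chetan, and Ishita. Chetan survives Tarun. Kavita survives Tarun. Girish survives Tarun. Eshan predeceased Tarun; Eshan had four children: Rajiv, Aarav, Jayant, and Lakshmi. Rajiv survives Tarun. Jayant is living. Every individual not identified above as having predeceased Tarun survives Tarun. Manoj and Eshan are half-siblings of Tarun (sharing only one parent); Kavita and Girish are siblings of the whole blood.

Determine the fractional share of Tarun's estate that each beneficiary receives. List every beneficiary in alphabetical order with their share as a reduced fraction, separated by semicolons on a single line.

No spouse, descendants, or parent survives, so the estate passes to Tarun's siblings per stirpes.
Half-blood siblings count for one-half the weight of whole-blood siblings at the initial division.
Dividing 1 in proportion to weights (total weight 3): Manoj (weight 1/2) → 1/6; Kavita (weight 1) → 1/3; Girish (weight 1) → 1/3; Eshan (weight 1/2) → 1/6.
Manoj predeceased; the 1/6 allotted to Manoj's branch passes to Manoj's issue by representation.
The 1/6 is divided into 3 equal shares of 1/18 among Yamini, Chetan, Ishita.
Yamini is living and takes 1/18.
Chetan is living and takes 1/18.
Ishita is living and takes 1/18.
Kavita is living and takes 1/3.
Girish is living and takes 1/3.
Eshan predeceased; the 1/6 allotted to Eshan's branch passes to Eshan's issue by representation.
The 1/6 is divided into 4 equal shares of 1/24 among Rajiv, Aarav, Jayant, Lakshmi.
Rajiv is living and takes 1/24.
Aarav is living and takes 1/24.
Jayant is living and takes 1/24.
Lakshmi is living and takes 1/24.

Aarav 1/24; Chetan 1/18; Girish 1/3; Ishita 1/18; Jayant 1/24; Kavita 1/3; Lakshmi 1/24; Rajiv 1/24; Yamini 1/18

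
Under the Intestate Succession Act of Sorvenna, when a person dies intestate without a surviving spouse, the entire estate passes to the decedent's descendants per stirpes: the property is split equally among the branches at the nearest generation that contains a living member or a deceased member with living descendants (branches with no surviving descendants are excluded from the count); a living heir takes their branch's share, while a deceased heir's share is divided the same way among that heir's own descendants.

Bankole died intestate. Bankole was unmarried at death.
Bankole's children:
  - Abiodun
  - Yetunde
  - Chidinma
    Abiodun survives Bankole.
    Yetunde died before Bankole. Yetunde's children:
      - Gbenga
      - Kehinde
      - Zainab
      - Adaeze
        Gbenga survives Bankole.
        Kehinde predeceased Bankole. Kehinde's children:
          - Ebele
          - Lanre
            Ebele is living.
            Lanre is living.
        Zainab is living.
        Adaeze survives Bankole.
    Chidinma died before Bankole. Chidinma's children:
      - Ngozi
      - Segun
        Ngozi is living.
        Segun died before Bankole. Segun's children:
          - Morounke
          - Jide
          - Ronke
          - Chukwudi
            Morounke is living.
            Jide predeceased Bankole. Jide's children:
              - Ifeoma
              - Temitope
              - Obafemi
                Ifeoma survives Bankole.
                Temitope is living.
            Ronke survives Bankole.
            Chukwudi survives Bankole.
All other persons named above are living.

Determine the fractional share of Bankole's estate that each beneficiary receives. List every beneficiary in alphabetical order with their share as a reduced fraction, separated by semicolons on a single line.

There is no surviving spouse, so the entire estate passes to Bankole's descendants per stirpes.
The estate is divided into 3 equal shares of 1/3 among Abiodun, Yetunde, Chidinma.
Abiodun is living and takes 1/3.
Yetunde predeceased; the 1/3 allotted to Yetunde's branch passes to Yetunde's issue by representation.
The 1/3 is divided into 4 equal shares of 1/12 among Gbenga, Kehinde, Zainab, Adaeze.
Gbenga is living and takes 1/12.
Kehinde predeceased; the 1/12 allotted to Kehinde's branch passes to Kehinde's issue by representation.
The 1/12 is divided into 2 equal shares of 1/24 among Ebele, Lanre.
Ebele is living and takes 1/24.
Lanre is living and takes 1/24.
Zainab is living and takes 1/12.
Adaeze is living and takes 1/12.
Chidinma predeceased; the 1/3 allotted to Chidinma's branch passes to Chidinma's issue by representation.
The 1/3 is divided into 2 equal shares of 1/6 among Ngozi, Segun.
Ngozi is living and takes 1/6.
Segun predeceased; the 1/6 allotted to Segun's branch passes to Segun's issue by representation.
The 1/6 is divided into 4 equal shares of 1/24 among Morounke, Jide, Ronke, Chukwudi.
Morounke is living and takes 1/24.
Jide predeceased; the 1/24 allotted to Jide's branch passes to Jide's issue by representation.
The 1/24 is divided into 3 equal shares of 1/72 among Ifeoma, Temitope, Obafemi.
Ifeoma is living and takes 1/72.
Temitope is living and takes 1/72.
Obafemi is living and takes 1/72.
Ronke is living and takes 1/24.
Chukwudi is living and takes 1/24.

Abiodun 1/3; Adaeze 1/12; Chukwudi 1/24; Ebele 1/24; Gbenga 1/12; Ifeoma 1/72; Lanre 1/24; Morounke 1/24; Ngozi 1/6; Obafemi 1/72; Ronke 1/24; Temitope 1/72; Zainab 1/12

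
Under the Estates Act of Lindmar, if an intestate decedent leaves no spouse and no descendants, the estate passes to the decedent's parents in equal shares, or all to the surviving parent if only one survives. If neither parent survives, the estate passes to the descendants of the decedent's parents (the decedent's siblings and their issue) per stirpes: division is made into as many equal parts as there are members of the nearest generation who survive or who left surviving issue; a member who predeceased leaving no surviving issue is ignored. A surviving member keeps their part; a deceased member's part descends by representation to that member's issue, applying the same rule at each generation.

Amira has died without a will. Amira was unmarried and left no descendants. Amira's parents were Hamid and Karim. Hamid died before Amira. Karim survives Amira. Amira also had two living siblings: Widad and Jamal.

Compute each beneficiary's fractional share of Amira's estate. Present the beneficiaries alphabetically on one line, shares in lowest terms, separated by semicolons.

Karim 1

Only one parent, Karim, survives, so Karim takes the entire estate. The siblings take nothing because a surviving parent has priority.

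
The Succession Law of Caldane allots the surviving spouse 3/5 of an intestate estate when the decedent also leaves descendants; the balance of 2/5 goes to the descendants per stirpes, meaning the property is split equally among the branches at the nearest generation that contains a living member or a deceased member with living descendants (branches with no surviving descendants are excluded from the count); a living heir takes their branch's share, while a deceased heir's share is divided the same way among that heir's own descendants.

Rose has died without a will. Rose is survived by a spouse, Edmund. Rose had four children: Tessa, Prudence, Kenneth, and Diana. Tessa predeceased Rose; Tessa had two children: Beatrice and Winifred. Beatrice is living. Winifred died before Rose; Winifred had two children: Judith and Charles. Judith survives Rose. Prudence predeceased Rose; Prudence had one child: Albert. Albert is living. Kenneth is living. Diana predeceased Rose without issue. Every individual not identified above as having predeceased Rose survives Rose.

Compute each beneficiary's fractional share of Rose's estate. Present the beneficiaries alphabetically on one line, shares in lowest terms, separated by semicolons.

Albert 2/15; Beatrice 1/15; Charles 1/30; Edmund 3/5; Judith 1/30; Kenneth 2/15

Edmund, as surviving spouse, takes 3/5.
The remaining 2/5 passes to Rose's descendants per stirpes.
Diana left no surviving issue, so that branch lapses and is disregarded.
The 2/5 is divided into 3 equal shares of 2/15 among Tessa, Prudence, Kenneth.
Tessa predeceased; the 2/15 allotted to Tessa's branch passes to Tessa's issue by representation.
The 2/15 is divided into 2 equal shares of 1/15 among Beatrice, Winifred.
Beatrice is living and takes 1/15.
Winifred predeceased; the 1/15 allotted to Winifred's branch passes to Winifred's issue by representation.
The 1/15 is divided into 2 equal shares of 1/30 among Judith, Charles.
Judith is living and takes 1/30.
Charles is living and takes 1/30.
Prudence predeceased; the 2/15 allotted to Prudence's branch passes to Prudence's issue by representation.
Albert is the sole taker at this level and receives the full 2/15.
Kenneth is living and takes 2/15.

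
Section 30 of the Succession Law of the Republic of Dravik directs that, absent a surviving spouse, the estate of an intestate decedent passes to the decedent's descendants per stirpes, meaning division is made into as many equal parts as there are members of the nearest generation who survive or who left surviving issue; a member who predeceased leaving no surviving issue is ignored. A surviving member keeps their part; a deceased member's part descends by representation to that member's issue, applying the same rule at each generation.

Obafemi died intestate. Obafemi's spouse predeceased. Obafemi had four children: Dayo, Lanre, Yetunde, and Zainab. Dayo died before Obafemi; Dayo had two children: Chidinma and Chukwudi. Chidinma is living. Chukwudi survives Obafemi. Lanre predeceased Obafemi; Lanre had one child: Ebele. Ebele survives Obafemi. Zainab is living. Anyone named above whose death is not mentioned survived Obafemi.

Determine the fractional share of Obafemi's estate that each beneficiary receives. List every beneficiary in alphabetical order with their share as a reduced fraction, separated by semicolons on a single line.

There is no surviving spouse, so the entire estate passes to Obafemi's descendants per stirpes.
The estate is divided into 4 equal shares of 1/4 among Dayo, Lanre, Yetunde, Zainab.
Dayo predeceased; the 1/4 allotted to Dayo's branch passes to Dayo's issue by representation.
The 1/4 is divided into 2 equal shares of 1/8 among Chidinma, Chukwudi.
Chidinma is living and takes 1/8.
Chukwudi is living and takes 1/8.
Lanre predeceased; the 1/4 allotted to Lanre's branch passes to Lanre's issue by representation.
Ebele is the sole taker at this level and receives the full 1/4.
Yetunde is living and takes 1/4.
Zainab is living and takes 1/4.

Chidinma 1/8; Chukwudi 1/8; Ebele 1/4; Yetunde 1/4; Zainab 1/4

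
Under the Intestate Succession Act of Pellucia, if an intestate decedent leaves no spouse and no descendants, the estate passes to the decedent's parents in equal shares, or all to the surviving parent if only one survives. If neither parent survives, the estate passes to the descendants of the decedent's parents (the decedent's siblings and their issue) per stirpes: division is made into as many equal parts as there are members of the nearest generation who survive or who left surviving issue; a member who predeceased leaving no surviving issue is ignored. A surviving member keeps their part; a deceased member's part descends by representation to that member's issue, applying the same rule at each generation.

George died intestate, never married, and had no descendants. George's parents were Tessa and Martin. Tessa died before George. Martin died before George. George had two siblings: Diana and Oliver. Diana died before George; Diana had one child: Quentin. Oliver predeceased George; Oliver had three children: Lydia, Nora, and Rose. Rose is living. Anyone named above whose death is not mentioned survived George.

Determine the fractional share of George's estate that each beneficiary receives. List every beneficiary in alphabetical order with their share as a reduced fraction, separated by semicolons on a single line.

Neither parent survives and there are no descendants, so the estate passes to George's siblings and their issue per stirpes.
The estate is divided into 2 equal shares of 1/2 among Diana, Oliver.
Diana predeceased; the 1/2 allotted to Diana's branch passes to Diana's issue by representation.
Quentin is the sole taker at this level and receives the full 1/2.
Oliver predeceased; the 1/2 allotted to Oliver's branch passes to Oliver's issue by representation.
The 1/2 is divided into 3 equal shares of 1/6 among Lydia, Nora, Rose.
Lydia is living and takes 1/6.
Nora is living and takes 1/6.
Rose is living and takes 1/6.

Lydia 1/6; Nora 1/6; Quentin 1/2; Rose 1/6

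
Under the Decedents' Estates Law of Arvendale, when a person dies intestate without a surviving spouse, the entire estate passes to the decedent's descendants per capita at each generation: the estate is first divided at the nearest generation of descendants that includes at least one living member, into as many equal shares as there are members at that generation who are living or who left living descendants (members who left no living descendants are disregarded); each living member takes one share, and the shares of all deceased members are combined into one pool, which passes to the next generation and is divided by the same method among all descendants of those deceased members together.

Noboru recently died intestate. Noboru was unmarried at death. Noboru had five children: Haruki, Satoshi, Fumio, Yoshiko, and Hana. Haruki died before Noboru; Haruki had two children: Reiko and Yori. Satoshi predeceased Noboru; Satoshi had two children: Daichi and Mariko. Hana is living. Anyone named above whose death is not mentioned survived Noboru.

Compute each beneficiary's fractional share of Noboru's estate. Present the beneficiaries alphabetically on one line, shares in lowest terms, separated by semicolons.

Daichi 1/10; Fumio 1/5; Hana 1/5; Mariko 1/10; Reiko 1/10; Yori 1/10; Yoshiko 1/5

There is no surviving spouse, so the entire estate passes to Noboru's descendants per capita at each generation.
At generation 1 (Haruki, Satoshi, Fumio, Yoshiko, Hana) there are 5 shares of (1)/5 = 1/5 each.
Living: Fumio, Yoshiko, and Hana — each takes 1/5.
Deceased: Haruki and Satoshi. Their combined 2/5 is pooled and carried to generation 2.
At generation 2 (Reiko, Yori, Daichi, Mariko) there are 4 shares of (2/5)/4 = 1/10 each.
Living: Reiko, Yori, Daichi, and Mariko — each takes 1/10.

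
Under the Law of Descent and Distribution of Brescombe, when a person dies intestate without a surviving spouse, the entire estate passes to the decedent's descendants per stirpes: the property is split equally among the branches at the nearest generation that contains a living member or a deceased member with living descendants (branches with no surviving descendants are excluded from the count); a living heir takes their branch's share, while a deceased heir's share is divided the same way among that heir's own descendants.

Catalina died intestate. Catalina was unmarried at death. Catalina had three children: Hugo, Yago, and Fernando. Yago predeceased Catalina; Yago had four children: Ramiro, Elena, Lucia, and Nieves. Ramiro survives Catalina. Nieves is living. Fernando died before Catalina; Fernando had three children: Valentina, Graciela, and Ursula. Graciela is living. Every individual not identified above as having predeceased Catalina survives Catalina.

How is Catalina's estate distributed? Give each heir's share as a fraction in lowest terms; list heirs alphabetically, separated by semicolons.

There is no surviving spouse, so the entire estate passes to Catalina's descendants per stirpes.
The estate is divided into 3 equal shares of 1/3 among Hugo, Yago, Fernando.
Hugo is living and takes 1/3.
Yago predeceased; the 1/3 allotted to Yago's branch passes to Yago's issue by representation.
The 1/3 is divided into 4 equal shares of 1/12 among Ramiro, Elena, Lucia, Nieves.
Ramiro is living and takes 1/12.
Elena is living and takes 1/12.
Lucia is living and takes 1/12.
Nieves is living and takes 1/12.
Fernando predeceased; the 1/3 allotted to Fernando's branch passes to Fernando's issue by representation.
The 1/3 is divided into 3 equal shares of 1/9 among Valentina, Graciela, Ursula.
Valentina is living and takes 1/9.
Graciela is living and takes 1/9.
Ursula is living and takes 1/9.

Elena 1/12; Graciela 1/9; Hugo 1/3; Lucia 1/12; Nieves 1/12; Ramiro 1/12; Ursula 1/9; Valentina 1/9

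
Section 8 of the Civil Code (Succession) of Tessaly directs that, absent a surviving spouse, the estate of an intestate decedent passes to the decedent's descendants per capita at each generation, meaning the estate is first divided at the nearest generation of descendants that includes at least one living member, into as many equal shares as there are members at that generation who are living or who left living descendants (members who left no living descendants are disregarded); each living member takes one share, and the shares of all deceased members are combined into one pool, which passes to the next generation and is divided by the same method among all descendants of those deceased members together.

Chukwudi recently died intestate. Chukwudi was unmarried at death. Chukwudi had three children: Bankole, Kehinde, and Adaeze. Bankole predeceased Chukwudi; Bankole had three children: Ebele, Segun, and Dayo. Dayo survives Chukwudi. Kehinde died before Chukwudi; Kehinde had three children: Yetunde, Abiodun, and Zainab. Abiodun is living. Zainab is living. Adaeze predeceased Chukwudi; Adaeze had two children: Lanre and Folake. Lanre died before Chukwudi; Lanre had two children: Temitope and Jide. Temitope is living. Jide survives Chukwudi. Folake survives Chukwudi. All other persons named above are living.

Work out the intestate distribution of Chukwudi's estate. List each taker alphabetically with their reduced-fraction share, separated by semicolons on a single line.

There is no surviving spouse, so the entire estate passes to Chukwudi's descendants per capita at each generation.
No one at generation 1 (Bankole, Kehinde, Adaeze) is living; moving to the next generation.
At generation 2 (Ebele, Segun, Dayo, Yetunde, Abiodun, Zainab, Lanre, Folake) there are 8 shares of (1)/8 = 1/8 each.
Living: Ebele, Segun, Dayo, Yetunde, Abiodun, Zainab, and Folake — each takes 1/8.
Deceased: Lanre. That 1/8 share is carried to generation 3.
At generation 3 (Temitope, Jide) there are 2 shares of (1/8)/2 = 1/16 each.
Living: Temitope and Jide — each takes 1/16.

Abiodun 1/8; Dayo 1/8; Ebele 1/8; Folake 1/8; Jide 1/16; Segun 1/8; Temitope 1/16; Yetunde 1/8; Zainab 1/8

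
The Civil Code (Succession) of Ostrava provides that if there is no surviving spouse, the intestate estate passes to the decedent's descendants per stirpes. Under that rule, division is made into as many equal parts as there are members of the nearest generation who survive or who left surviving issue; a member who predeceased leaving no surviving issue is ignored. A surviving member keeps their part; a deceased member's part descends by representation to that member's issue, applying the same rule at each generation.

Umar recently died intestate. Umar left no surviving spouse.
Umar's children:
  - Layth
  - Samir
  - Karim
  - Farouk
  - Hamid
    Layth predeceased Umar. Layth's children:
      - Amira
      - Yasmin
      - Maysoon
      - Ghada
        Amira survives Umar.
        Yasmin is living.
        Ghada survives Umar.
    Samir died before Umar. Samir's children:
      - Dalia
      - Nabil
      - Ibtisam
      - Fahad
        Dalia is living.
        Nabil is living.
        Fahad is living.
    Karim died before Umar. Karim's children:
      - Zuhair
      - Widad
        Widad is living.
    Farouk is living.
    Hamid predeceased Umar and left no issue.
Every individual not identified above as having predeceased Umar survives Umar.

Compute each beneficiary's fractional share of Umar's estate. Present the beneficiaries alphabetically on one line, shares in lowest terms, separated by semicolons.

Amira 1/16; Dalia 1/16; Fahad 1/16; Farouk 1/4; Ghada 1/16; Ibtisam 1/16; Maysoon 1/16; Nabil 1/16; Widad 1/8; Yasmin 1/16; Zuhair 1/8

There is no surviving spouse, so the entire estate passes to Umar's descendants per stirpes.
Hamid left no surviving issue, so that branch lapses and is disregarded.
The estate is divided into 4 equal shares of 1/4 among Layth, Samir, Karim, Farouk.
Layth predeceased; the 1/4 allotted to Layth's branch passes to Layth's issue by representation.
The 1/4 is divided into 4 equal shares of 1/16 among Amira, Yasmin, Maysoon, Ghada.
Amira is living and takes 1/16.
Yasmin is living and takes 1/16.
Maysoon is living and takes 1/16.
Ghada is living and takes 1/16.
Samir predeceased; the 1/4 allotted to Samir's branch passes to Samir's issue by representation.
The 1/4 is divided into 4 equal shares of 1/16 among Dalia, Nabil, Ibtisam, Fahad.
Dalia is living and takes 1/16.
Nabil is living and takes 1/16.
Ibtisam is living and takes 1/16.
Fahad is living and takes 1/16.
Karim predeceased; the 1/4 allotted to Karim's branch passes to Karim's issue by representation.
The 1/4 is divided into 2 equal shares of 1/8 among Zuhair, Widad.
Zuhair is living and takes 1/8.
Widad is living and takes 1/8.
Farouk is living and takes 1/4.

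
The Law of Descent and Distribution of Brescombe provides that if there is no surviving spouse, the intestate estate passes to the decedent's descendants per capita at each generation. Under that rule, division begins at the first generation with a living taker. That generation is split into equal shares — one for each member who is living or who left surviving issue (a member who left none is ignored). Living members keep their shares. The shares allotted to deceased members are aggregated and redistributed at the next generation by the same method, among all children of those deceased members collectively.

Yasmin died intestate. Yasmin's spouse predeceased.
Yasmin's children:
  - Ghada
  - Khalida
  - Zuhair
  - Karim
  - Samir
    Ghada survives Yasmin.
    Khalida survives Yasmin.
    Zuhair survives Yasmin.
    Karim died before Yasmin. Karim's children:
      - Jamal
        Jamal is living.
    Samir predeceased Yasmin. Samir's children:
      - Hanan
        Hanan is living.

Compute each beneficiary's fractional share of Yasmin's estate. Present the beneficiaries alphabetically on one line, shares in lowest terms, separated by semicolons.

There is no surviving spouse, so the entire estate passes to Yasmin's descendants per capita at each generation.
At generation 1 (Ghada, Khalida, Zuhair, Karim, Samir) there are 5 shares of (1)/5 = 1/5 each.
Living: Ghada, Khalida, and Zuhair — each takes 1/5.
Deceased: Karim and Samir. Their combined 2/5 is pooled and carried to generation 2.
At generation 2 (Jamal, Hanan) there are 2 shares of (2/5)/2 = 1/5 each.
Living: Jamal and Hanan — each takes 1/5.

Ghada 1/5; Hanan 1/5; Jamal 1/5; Khalida 1/5; Zuhair 1/5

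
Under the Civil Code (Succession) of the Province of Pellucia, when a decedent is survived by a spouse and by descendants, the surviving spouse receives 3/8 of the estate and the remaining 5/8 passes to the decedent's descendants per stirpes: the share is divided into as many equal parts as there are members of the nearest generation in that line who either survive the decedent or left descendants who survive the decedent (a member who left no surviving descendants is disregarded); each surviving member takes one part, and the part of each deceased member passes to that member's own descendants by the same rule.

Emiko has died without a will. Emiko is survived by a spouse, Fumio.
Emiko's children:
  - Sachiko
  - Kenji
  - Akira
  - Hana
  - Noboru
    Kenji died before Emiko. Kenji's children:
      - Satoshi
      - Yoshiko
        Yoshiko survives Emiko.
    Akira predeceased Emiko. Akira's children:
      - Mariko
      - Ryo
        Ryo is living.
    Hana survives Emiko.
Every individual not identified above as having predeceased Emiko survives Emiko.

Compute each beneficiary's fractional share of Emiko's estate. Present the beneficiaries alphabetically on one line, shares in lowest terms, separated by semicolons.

Fumio 3/8; Hana 1/8; Mariko 1/16; Noboru 1/8; Ryo 1/16; Sachiko 1/8; Satoshi 1/16; Yoshiko 1/16

Fumio, as surviving spouse, takes 3/8.
The remaining 5/8 passes to Emiko's descendants per stirpes.
The 5/8 is divided into 5 equal shares of 1/8 among Sachiko, Kenji, Akira, Hana, Noboru.
Sachiko is living and takes 1/8.
Kenji predeceased; the 1/8 allotted to Kenji's branch passes to Kenji's issue by representation.
The 1/8 is divided into 2 equal shares of 1/16 among Satoshi, Yoshiko.
Satoshi is living and takes 1/16.
Yoshiko is living and takes 1/16.
Akira predeceased; the 1/8 allotted to Akira's branch passes to Akira's issue by representation.
The 1/8 is divided into 2 equal shares of 1/16 among Mariko, Ryo.
Mariko is living and takes 1/16.
Ryo is living and takes 1/16.
Hana is living and takes 1/8.
Noboru is living and takes 1/8.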